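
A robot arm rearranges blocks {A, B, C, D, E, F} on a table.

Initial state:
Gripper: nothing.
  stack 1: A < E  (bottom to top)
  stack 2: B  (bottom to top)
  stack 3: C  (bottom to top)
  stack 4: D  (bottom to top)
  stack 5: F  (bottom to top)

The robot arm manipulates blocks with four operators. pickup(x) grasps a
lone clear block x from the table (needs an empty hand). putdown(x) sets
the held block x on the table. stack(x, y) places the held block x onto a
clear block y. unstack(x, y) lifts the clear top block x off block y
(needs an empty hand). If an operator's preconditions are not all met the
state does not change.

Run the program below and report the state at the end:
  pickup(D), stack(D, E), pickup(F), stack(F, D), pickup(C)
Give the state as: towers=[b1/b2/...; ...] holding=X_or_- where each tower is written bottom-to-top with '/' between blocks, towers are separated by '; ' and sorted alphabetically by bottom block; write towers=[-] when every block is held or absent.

towers=[A/E/D/F; B] holding=C

step 1 (pickup(D)): towers=[A/E; B; C; F] holding=D
step 2 (stack(D, E)): towers=[A/E/D; B; C; F] holding=-
step 3 (pickup(F)): towers=[A/E/D; B; C] holding=F
step 4 (stack(F, D)): towers=[A/E/D/F; B; C] holding=-
step 5 (pickup(C)): towers=[A/E/D/F; B] holding=C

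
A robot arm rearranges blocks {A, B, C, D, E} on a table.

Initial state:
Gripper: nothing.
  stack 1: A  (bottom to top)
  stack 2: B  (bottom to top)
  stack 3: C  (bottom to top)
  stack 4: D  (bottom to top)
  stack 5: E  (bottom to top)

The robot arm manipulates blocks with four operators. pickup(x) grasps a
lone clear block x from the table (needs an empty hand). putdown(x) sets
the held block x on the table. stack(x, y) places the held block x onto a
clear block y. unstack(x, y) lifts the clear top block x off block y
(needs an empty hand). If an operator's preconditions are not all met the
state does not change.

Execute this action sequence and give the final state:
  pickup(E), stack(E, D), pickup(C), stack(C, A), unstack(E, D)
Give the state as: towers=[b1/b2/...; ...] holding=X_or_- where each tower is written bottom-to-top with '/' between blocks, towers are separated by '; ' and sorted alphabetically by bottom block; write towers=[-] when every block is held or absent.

towers=[A/C; B; D] holding=E

step 1 (pickup(E)): towers=[A; B; C; D] holding=E
step 2 (stack(E, D)): towers=[A; B; C; D/E] holding=-
step 3 (pickup(C)): towers=[A; B; D/E] holding=C
step 4 (stack(C, A)): towers=[A/C; B; D/E] holding=-
step 5 (unstack(E, D)): towers=[A/C; B; D] holding=E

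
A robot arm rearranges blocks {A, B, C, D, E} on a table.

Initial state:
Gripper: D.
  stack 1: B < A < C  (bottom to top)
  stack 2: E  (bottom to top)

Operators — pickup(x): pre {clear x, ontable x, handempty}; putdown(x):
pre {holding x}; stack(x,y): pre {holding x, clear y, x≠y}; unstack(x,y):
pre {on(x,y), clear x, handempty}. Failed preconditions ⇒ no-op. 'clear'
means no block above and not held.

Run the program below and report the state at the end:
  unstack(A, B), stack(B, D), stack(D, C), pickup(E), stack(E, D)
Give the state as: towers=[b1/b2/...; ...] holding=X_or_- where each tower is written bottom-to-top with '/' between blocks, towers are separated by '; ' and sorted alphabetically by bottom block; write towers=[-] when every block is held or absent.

towers=[B/A/C/D/E] holding=-

step 1 (unstack(A, B)) [no-op]: towers=[B/A/C; E] holding=D
step 2 (stack(B, D)) [no-op]: towers=[B/A/C; E] holding=D
step 3 (stack(D, C)): towers=[B/A/C/D; E] holding=-
step 4 (pickup(E)): towers=[B/A/C/D] holding=E
step 5 (stack(E, D)): towers=[B/A/C/D/E] holding=-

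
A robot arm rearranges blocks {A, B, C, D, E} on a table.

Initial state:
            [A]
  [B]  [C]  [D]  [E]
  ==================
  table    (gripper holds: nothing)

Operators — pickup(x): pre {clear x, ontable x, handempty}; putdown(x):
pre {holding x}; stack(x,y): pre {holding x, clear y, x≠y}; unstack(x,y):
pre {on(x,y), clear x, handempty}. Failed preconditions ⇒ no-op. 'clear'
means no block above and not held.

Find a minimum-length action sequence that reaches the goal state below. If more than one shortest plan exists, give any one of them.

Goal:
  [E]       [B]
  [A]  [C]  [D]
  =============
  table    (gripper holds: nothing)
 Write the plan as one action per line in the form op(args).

unstack(A, D)
putdown(A)
pickup(B)
stack(B, D)
pickup(E)
stack(E, A)

step 1 (unstack(A, D)): towers=[B; C; D; E] holding=A
step 2 (putdown(A)): towers=[A; B; C; D; E] holding=-
step 3 (pickup(B)): towers=[A; C; D; E] holding=B
step 4 (stack(B, D)): towers=[A; C; D/B; E] holding=-
step 5 (pickup(E)): towers=[A; C; D/B] holding=E
step 6 (stack(E, A)): towers=[A/E; C; D/B] holding=-
goal check: towers=[A/E; C; D/B] holding=- — reached (length 6, optimal by BFS)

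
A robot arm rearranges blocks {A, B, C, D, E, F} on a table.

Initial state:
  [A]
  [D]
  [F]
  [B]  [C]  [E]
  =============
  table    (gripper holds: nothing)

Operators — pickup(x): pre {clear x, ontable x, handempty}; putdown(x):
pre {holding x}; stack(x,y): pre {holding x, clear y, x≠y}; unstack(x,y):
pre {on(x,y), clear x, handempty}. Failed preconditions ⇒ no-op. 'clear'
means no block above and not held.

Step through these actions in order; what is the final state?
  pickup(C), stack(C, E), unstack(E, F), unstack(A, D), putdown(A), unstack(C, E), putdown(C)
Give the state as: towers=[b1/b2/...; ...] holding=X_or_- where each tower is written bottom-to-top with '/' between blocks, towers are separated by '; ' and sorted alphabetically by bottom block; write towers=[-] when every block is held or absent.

towers=[A; B/F/D; C; E] holding=-

step 1 (pickup(C)): towers=[B/F/D/A; E] holding=C
step 2 (stack(C, E)): towers=[B/F/D/A; E/C] holding=-
step 3 (unstack(E, F)) [no-op]: towers=[B/F/D/A; E/C] holding=-
step 4 (unstack(A, D)): towers=[B/F/D; E/C] holding=A
step 5 (putdown(A)): towers=[A; B/F/D; E/C] holding=-
step 6 (unstack(C, E)): towers=[A; B/F/D; E] holding=C
step 7 (putdown(C)): towers=[A; B/F/D; C; E] holding=-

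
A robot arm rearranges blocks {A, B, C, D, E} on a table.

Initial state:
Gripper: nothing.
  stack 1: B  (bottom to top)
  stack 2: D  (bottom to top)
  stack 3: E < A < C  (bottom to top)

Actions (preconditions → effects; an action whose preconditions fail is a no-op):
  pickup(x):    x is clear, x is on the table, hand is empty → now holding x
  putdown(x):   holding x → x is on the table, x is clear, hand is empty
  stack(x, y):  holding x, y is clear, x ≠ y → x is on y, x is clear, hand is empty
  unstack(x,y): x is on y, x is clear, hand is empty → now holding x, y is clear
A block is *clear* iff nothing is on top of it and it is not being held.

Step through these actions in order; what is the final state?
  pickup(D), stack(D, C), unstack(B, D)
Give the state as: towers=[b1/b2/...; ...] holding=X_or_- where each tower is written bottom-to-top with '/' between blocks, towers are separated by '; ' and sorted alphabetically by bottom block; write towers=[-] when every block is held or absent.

towers=[B; E/A/C/D] holding=-

step 1 (pickup(D)): towers=[B; E/A/C] holding=D
step 2 (stack(D, C)): towers=[B; E/A/C/D] holding=-
step 3 (unstack(B, D)) [no-op]: towers=[B; E/A/C/D] holding=-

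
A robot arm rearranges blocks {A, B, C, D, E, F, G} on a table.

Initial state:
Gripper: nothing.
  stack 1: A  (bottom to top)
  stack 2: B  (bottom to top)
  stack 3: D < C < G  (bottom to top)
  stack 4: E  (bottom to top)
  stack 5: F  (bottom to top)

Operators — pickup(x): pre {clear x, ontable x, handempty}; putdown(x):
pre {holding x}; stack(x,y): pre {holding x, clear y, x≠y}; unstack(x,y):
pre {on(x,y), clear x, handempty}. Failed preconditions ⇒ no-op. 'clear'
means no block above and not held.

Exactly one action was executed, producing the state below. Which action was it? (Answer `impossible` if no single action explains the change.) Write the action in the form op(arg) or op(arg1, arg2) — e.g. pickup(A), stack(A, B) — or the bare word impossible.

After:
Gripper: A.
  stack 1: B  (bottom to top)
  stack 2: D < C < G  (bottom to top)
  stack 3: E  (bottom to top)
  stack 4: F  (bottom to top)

pickup(A)

target: towers=[B; D/C/G; E; F] holding=A
         pickup(B) → towers=[A; D/C/G; E; F] holding=B
         pickup(F) → towers=[A; B; D/C/G; E] holding=F
     unstack(G, C) → towers=[A; B; D/C; E; F] holding=G
         pickup(A) → towers=[B; D/C/G; E; F] holding=A  ← match
         pickup(E) → towers=[A; B; D/C/G; F] holding=E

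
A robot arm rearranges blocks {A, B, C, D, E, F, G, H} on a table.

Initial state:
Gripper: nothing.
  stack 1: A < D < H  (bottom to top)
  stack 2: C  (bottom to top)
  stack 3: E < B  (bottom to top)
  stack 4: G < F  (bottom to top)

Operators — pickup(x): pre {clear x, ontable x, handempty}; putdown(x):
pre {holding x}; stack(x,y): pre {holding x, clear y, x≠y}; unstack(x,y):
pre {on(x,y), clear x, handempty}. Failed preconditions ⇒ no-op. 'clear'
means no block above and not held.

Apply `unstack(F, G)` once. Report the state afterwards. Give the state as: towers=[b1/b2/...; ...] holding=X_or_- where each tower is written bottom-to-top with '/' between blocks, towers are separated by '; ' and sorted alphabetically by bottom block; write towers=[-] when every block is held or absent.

before: towers=[A/D/H; C; E/B; G/F] holding=-
pre[unstack(F, G)]: on(F,G) yes, clear(F) yes, handempty yes
all met → apply unstack(F, G)
after:  towers=[A/D/H; C; E/B; G] holding=F

towers=[A/D/H; C; E/B; G] holding=F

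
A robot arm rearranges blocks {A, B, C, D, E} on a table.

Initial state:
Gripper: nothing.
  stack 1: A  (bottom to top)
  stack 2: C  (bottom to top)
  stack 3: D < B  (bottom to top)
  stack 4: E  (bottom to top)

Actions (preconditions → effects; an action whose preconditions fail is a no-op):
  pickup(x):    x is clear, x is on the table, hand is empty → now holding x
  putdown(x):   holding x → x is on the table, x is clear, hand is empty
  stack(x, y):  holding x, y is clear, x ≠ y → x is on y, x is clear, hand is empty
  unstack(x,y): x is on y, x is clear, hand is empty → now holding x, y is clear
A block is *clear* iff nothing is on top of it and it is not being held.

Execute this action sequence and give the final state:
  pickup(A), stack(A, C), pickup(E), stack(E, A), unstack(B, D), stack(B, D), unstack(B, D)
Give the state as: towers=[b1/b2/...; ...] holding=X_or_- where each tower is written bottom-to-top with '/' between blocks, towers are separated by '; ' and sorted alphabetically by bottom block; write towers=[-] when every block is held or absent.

towers=[C/A/E; D] holding=B

step 1 (pickup(A)): towers=[C; D/B; E] holding=A
step 2 (stack(A, C)): towers=[C/A; D/B; E] holding=-
step 3 (pickup(E)): towers=[C/A; D/B] holding=E
step 4 (stack(E, A)): towers=[C/A/E; D/B] holding=-
step 5 (unstack(B, D)): towers=[C/A/E; D] holding=B
step 6 (stack(B, D)): towers=[C/A/E; D/B] holding=-
step 7 (unstack(B, D)): towers=[C/A/E; D] holding=B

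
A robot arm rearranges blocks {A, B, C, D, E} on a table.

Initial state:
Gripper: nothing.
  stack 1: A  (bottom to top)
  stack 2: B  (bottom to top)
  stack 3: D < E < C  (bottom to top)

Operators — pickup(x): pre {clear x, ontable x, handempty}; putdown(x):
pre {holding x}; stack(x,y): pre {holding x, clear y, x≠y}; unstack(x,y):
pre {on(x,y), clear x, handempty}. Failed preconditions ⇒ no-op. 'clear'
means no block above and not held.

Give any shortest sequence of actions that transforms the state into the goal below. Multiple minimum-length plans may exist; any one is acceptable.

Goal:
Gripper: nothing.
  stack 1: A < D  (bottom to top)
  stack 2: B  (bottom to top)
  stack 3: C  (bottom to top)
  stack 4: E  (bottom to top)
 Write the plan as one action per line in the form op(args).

step 1 (unstack(C, E)): towers=[A; B; D/E] holding=C
step 2 (putdown(C)): towers=[A; B; C; D/E] holding=-
step 3 (unstack(E, D)): towers=[A; B; C; D] holding=E
step 4 (putdown(E)): towers=[A; B; C; D; E] holding=-
step 5 (pickup(D)): towers=[A; B; C; E] holding=D
step 6 (stack(D, A)): towers=[A/D; B; C; E] holding=-
goal check: towers=[A/D; B; C; E] holding=- — reached (length 6, optimal by BFS)

unstack(C, E)
putdown(C)
unstack(E, D)
putdown(E)
pickup(D)
stack(D, A)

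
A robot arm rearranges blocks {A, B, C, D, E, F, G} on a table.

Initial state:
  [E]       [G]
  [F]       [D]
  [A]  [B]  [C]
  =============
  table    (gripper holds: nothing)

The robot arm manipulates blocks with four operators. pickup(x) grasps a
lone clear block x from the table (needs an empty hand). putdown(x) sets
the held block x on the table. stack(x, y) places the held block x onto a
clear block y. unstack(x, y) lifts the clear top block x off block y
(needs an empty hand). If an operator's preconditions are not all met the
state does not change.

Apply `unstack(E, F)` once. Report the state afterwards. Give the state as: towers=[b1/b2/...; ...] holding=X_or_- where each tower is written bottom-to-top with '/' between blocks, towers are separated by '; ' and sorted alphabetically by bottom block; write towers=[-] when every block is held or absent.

towers=[A/F; B; C/D/G] holding=E

before: towers=[A/F/E; B; C/D/G] holding=-
pre[unstack(E, F)]: on(E,F) ✓, clear(E) ✓, handempty ✓
all met → apply unstack(E, F)
after:  towers=[A/F; B; C/D/G] holding=E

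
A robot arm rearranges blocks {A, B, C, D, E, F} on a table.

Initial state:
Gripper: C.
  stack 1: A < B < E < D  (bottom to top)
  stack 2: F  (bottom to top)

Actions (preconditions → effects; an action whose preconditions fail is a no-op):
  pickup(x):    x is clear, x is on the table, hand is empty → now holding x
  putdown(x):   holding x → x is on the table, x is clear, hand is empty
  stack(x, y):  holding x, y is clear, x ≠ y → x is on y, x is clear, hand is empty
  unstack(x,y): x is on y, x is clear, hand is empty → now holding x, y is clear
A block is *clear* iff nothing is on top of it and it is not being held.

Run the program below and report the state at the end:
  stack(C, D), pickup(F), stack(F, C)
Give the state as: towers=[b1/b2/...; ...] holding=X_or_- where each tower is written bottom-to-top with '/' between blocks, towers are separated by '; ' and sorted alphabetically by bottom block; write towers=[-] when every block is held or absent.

step 1 (stack(C, D)): towers=[A/B/E/D/C; F] holding=-
step 2 (pickup(F)): towers=[A/B/E/D/C] holding=F
step 3 (stack(F, C)): towers=[A/B/E/D/C/F] holding=-

towers=[A/B/E/D/C/F] holding=-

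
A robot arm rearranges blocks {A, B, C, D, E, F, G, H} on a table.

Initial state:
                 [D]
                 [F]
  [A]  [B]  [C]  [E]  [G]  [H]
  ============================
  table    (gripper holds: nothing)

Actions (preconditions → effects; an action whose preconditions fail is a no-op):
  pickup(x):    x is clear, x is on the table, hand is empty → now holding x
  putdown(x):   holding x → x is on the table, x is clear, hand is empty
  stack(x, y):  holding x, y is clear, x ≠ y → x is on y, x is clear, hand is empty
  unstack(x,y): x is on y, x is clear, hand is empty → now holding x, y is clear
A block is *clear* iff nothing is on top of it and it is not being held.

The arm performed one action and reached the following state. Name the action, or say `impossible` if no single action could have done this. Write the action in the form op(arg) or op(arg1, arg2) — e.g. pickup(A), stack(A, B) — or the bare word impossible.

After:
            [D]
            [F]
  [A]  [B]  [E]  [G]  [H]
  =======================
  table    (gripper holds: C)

pickup(C)

target: towers=[A; B; E/F/D; G; H] holding=C
         pickup(G) → towers=[A; B; C; E/F/D; H] holding=G
         pickup(A) → towers=[B; C; E/F/D; G; H] holding=A
         pickup(H) → towers=[A; B; C; E/F/D; G] holding=H
         pickup(B) → towers=[A; C; E/F/D; G; H] holding=B
     unstack(D, F) → towers=[A; B; C; E/F; G; H] holding=D
         pickup(C) → towers=[A; B; E/F/D; G; H] holding=C  ← match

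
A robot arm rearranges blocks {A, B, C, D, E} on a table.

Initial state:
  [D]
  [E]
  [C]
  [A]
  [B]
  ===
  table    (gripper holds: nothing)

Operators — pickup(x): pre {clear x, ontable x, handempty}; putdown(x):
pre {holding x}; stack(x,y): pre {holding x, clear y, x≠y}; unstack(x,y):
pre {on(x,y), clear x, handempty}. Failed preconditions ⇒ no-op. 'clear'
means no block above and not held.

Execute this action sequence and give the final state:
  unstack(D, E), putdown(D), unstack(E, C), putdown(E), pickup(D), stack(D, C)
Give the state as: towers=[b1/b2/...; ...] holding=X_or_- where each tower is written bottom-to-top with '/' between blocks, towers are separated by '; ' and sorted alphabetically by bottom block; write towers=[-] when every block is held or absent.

towers=[B/A/C/D; E] holding=-

step 1 (unstack(D, E)): towers=[B/A/C/E] holding=D
step 2 (putdown(D)): towers=[B/A/C/E; D] holding=-
step 3 (unstack(E, C)): towers=[B/A/C; D] holding=E
step 4 (putdown(E)): towers=[B/A/C; D; E] holding=-
step 5 (pickup(D)): towers=[B/A/C; E] holding=D
step 6 (stack(D, C)): towers=[B/A/C/D; E] holding=-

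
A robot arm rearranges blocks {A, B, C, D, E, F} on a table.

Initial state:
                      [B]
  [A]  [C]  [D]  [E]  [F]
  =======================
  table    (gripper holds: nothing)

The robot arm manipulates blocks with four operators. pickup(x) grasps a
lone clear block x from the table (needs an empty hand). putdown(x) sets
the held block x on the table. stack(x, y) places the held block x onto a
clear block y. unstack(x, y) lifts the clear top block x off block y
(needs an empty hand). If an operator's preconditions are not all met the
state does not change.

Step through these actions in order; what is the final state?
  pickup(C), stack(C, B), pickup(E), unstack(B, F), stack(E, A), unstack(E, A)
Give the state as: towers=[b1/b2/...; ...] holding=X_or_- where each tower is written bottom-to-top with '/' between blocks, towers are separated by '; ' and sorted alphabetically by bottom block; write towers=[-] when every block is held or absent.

step 1 (pickup(C)): towers=[A; D; E; F/B] holding=C
step 2 (stack(C, B)): towers=[A; D; E; F/B/C] holding=-
step 3 (pickup(E)): towers=[A; D; F/B/C] holding=E
step 4 (unstack(B, F)) [no-op]: towers=[A; D; F/B/C] holding=E
step 5 (stack(E, A)): towers=[A/E; D; F/B/C] holding=-
step 6 (unstack(E, A)): towers=[A; D; F/B/C] holding=E

towers=[A; D; F/B/C] holding=E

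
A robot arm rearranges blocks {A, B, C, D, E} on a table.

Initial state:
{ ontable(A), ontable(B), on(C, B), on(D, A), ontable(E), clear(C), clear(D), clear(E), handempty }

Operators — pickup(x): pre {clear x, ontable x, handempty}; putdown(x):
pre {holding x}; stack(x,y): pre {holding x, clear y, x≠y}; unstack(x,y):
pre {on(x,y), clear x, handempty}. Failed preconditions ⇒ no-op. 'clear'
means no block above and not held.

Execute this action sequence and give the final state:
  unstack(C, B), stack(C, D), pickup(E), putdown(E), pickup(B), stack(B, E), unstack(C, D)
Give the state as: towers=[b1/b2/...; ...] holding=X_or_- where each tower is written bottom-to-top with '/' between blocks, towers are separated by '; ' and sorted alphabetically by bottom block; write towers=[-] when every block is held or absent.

towers=[A/D; E/B] holding=C

step 1 (unstack(C, B)): towers=[A/D; B; E] holding=C
step 2 (stack(C, D)): towers=[A/D/C; B; E] holding=-
step 3 (pickup(E)): towers=[A/D/C; B] holding=E
step 4 (putdown(E)): towers=[A/D/C; B; E] holding=-
step 5 (pickup(B)): towers=[A/D/C; E] holding=B
step 6 (stack(B, E)): towers=[A/D/C; E/B] holding=-
step 7 (unstack(C, D)): towers=[A/D; E/B] holding=C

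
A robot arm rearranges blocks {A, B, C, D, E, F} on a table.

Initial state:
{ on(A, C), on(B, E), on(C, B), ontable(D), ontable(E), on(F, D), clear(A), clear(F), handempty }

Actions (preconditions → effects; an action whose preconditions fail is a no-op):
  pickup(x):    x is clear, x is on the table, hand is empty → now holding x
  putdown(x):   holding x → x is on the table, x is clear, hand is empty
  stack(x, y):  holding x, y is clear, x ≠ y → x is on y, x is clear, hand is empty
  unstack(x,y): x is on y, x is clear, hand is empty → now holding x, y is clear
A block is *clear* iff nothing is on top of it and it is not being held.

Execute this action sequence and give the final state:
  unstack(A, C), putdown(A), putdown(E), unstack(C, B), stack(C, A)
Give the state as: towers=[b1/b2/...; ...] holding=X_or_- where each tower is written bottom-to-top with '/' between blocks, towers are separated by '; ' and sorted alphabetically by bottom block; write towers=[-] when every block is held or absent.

step 1 (unstack(A, C)): towers=[D/F; E/B/C] holding=A
step 2 (putdown(A)): towers=[A; D/F; E/B/C] holding=-
step 3 (putdown(E)) [no-op]: towers=[A; D/F; E/B/C] holding=-
step 4 (unstack(C, B)): towers=[A; D/F; E/B] holding=C
step 5 (stack(C, A)): towers=[A/C; D/F; E/B] holding=-

towers=[A/C; D/F; E/B] holding=-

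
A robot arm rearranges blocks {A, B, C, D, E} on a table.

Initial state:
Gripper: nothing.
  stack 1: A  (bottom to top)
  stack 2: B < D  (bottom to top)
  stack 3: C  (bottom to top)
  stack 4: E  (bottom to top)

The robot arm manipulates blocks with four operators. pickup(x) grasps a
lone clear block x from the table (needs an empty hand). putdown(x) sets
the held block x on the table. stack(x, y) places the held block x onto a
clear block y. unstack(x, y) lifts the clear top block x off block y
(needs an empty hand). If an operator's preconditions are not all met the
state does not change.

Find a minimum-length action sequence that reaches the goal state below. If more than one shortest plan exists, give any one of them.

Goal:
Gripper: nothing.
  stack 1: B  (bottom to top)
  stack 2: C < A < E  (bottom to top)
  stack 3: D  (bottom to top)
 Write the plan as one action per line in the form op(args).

step 1 (unstack(D, B)): towers=[A; B; C; E] holding=D
step 2 (putdown(D)): towers=[A; B; C; D; E] holding=-
step 3 (pickup(A)): towers=[B; C; D; E] holding=A
step 4 (stack(A, C)): towers=[B; C/A; D; E] holding=-
step 5 (pickup(E)): towers=[B; C/A; D] holding=E
step 6 (stack(E, A)): towers=[B; C/A/E; D] holding=-
goal check: towers=[B; C/A/E; D] holding=- — reached (length 6, optimal by BFS)

unstack(D, B)
putdown(D)
pickup(A)
stack(A, C)
pickup(E)
stack(E, A)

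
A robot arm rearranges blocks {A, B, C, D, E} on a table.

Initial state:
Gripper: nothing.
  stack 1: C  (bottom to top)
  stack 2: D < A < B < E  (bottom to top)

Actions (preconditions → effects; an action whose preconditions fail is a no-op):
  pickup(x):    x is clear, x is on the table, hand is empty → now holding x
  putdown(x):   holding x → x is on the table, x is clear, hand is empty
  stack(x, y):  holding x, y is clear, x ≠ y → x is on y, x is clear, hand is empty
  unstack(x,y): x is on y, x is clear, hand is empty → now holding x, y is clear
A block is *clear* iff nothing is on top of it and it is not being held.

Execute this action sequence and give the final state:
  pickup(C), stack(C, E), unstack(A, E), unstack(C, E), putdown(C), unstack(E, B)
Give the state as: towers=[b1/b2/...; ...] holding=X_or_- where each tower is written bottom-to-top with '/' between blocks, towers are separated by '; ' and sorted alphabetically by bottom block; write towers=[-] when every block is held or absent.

towers=[C; D/A/B] holding=E

step 1 (pickup(C)): towers=[D/A/B/E] holding=C
step 2 (stack(C, E)): towers=[D/A/B/E/C] holding=-
step 3 (unstack(A, E)) [no-op]: towers=[D/A/B/E/C] holding=-
step 4 (unstack(C, E)): towers=[D/A/B/E] holding=C
step 5 (putdown(C)): towers=[C; D/A/B/E] holding=-
step 6 (unstack(E, B)): towers=[C; D/A/B] holding=E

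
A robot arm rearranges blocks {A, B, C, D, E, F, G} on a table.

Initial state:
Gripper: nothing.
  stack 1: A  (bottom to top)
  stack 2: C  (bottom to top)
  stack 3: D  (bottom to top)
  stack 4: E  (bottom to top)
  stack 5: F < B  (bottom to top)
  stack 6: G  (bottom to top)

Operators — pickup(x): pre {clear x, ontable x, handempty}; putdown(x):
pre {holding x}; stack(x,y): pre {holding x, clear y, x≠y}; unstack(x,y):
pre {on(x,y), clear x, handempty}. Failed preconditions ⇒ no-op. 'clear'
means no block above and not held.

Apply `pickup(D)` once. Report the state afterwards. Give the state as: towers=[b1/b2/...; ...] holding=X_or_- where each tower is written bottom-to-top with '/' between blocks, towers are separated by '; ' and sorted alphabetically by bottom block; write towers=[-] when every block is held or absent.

towers=[A; C; E; F/B; G] holding=D

before: towers=[A; C; D; E; F/B; G] holding=-
pre[pickup(D)]: clear(D) ok, ontable(D) ok, handempty ok
all met → apply pickup(D)
after:  towers=[A; C; E; F/B; G] holding=D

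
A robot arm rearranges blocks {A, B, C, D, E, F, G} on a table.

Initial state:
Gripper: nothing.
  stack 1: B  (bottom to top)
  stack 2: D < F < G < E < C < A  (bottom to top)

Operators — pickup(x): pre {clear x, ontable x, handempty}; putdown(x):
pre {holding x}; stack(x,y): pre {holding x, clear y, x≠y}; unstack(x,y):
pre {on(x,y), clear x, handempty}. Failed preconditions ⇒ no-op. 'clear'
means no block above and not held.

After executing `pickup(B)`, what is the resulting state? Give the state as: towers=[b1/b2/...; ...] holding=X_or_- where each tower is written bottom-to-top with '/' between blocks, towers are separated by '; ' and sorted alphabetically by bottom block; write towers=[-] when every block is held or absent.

before: towers=[B; D/F/G/E/C/A] holding=-
pre[pickup(B)]: clear(B) ok, ontable(B) ok, handempty ok
all met → apply pickup(B)
after:  towers=[D/F/G/E/C/A] holding=B

towers=[D/F/G/E/C/A] holding=B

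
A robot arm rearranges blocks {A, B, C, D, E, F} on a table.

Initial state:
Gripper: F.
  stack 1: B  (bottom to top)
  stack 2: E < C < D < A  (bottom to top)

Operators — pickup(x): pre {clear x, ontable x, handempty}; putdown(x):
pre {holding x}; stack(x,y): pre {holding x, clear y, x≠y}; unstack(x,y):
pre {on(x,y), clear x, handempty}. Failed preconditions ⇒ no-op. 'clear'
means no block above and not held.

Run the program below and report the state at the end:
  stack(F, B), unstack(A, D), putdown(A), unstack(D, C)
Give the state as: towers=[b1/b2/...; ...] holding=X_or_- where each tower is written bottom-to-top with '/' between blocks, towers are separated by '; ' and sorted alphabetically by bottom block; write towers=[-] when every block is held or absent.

towers=[A; B/F; E/C] holding=D

step 1 (stack(F, B)): towers=[B/F; E/C/D/A] holding=-
step 2 (unstack(A, D)): towers=[B/F; E/C/D] holding=A
step 3 (putdown(A)): towers=[A; B/F; E/C/D] holding=-
step 4 (unstack(D, C)): towers=[A; B/F; E/C] holding=D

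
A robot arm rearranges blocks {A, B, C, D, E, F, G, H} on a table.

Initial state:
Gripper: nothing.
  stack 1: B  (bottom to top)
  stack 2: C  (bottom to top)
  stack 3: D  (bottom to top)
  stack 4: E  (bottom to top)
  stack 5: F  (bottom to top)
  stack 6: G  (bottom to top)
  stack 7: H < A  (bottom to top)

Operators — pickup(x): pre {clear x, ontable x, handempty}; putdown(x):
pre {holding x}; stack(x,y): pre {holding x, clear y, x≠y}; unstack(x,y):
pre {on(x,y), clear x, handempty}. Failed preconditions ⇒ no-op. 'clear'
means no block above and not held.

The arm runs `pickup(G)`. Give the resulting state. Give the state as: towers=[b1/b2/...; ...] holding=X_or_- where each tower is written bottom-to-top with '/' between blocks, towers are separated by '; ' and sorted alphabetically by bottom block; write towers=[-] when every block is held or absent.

towers=[B; C; D; E; F; H/A] holding=G

before: towers=[B; C; D; E; F; G; H/A] holding=-
pre[pickup(G)]: clear(G) ✓, ontable(G) ✓, handempty ✓
all met → apply pickup(G)
after:  towers=[B; C; D; E; F; H/A] holding=G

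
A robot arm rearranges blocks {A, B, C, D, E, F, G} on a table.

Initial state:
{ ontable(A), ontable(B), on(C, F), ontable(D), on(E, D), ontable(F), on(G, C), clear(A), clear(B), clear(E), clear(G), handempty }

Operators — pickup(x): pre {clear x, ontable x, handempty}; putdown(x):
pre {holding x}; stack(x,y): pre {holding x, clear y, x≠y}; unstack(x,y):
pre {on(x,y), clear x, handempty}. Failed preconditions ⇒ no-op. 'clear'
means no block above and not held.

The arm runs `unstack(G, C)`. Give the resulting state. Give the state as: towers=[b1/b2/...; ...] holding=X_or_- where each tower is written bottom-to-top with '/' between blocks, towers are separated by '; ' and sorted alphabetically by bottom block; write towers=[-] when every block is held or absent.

towers=[A; B; D/E; F/C] holding=G

before: towers=[A; B; D/E; F/C/G] holding=-
pre[unstack(G, C)]: on(G,C) ok, clear(G) ok, handempty ok
all met → apply unstack(G, C)
after:  towers=[A; B; D/E; F/C] holding=G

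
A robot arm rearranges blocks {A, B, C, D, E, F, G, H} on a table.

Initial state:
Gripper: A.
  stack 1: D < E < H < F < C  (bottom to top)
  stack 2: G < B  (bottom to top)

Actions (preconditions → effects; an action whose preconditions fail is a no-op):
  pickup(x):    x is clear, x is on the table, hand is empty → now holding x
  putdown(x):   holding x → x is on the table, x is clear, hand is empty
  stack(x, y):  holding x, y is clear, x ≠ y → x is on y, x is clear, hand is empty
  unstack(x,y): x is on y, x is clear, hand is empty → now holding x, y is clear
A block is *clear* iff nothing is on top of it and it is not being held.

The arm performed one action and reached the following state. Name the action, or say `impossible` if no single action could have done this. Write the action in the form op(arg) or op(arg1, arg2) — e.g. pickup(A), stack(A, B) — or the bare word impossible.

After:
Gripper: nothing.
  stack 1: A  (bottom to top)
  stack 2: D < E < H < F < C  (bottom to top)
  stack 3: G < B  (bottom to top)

target: towers=[A; D/E/H/F/C; G/B] holding=-
        putdown(A) → towers=[A; D/E/H/F/C; G/B] holding=-  ← match
       stack(A, B) → towers=[D/E/H/F/C; G/B/A] holding=-
       stack(A, C) → towers=[D/E/H/F/C/A; G/B] holding=-

putdown(A)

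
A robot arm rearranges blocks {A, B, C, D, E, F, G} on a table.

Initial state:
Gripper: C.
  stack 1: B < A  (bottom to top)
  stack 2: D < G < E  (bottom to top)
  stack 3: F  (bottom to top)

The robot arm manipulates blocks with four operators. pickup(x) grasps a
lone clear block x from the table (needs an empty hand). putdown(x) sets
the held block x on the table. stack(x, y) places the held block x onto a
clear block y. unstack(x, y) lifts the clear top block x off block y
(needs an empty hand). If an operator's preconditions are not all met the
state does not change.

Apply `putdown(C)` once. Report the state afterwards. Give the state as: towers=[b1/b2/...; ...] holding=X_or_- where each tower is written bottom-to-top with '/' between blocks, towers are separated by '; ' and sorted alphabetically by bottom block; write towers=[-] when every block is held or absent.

towers=[B/A; C; D/G/E; F] holding=-

before: towers=[B/A; D/G/E; F] holding=C
pre[putdown(C)]: holding(C) ok
all met → apply putdown(C)
after:  towers=[B/A; C; D/G/E; F] holding=-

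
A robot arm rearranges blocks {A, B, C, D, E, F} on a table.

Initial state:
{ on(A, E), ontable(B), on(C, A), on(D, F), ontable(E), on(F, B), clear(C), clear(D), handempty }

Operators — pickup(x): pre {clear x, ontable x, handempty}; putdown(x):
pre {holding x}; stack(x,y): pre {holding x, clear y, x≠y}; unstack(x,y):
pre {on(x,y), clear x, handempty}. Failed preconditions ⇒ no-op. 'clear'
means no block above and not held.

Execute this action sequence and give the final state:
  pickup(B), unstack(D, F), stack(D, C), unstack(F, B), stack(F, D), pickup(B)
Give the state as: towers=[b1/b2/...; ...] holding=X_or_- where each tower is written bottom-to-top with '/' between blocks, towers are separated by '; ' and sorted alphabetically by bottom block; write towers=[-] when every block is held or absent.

towers=[E/A/C/D/F] holding=B

step 1 (pickup(B)) [no-op]: towers=[B/F/D; E/A/C] holding=-
step 2 (unstack(D, F)): towers=[B/F; E/A/C] holding=D
step 3 (stack(D, C)): towers=[B/F; E/A/C/D] holding=-
step 4 (unstack(F, B)): towers=[B; E/A/C/D] holding=F
step 5 (stack(F, D)): towers=[B; E/A/C/D/F] holding=-
step 6 (pickup(B)): towers=[E/A/C/D/F] holding=B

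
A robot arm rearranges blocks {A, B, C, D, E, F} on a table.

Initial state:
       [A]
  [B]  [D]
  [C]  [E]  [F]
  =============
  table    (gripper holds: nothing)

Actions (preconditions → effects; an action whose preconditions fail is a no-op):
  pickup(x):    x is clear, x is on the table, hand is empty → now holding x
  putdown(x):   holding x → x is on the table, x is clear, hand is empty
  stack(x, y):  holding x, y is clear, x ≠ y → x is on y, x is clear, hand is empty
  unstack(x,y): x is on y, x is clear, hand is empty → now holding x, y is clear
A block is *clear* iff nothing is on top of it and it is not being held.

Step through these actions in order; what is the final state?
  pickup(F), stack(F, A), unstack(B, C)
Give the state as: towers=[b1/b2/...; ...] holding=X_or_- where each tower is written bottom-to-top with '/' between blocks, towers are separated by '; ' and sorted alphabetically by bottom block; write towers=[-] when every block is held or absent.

step 1 (pickup(F)): towers=[C/B; E/D/A] holding=F
step 2 (stack(F, A)): towers=[C/B; E/D/A/F] holding=-
step 3 (unstack(B, C)): towers=[C; E/D/A/F] holding=B

towers=[C; E/D/A/F] holding=B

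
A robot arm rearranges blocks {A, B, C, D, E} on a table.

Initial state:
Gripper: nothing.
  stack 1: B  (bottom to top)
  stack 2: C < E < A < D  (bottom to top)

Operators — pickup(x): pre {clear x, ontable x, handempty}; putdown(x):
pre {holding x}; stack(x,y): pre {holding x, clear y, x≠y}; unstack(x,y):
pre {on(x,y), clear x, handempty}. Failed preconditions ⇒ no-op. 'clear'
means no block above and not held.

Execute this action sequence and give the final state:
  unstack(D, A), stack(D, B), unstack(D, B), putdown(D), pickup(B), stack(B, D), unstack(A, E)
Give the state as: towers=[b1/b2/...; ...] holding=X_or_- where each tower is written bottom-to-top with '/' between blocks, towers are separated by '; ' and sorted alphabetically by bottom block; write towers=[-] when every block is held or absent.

towers=[C/E; D/B] holding=A

step 1 (unstack(D, A)): towers=[B; C/E/A] holding=D
step 2 (stack(D, B)): towers=[B/D; C/E/A] holding=-
step 3 (unstack(D, B)): towers=[B; C/E/A] holding=D
step 4 (putdown(D)): towers=[B; C/E/A; D] holding=-
step 5 (pickup(B)): towers=[C/E/A; D] holding=B
step 6 (stack(B, D)): towers=[C/E/A; D/B] holding=-
step 7 (unstack(A, E)): towers=[C/E; D/B] holding=A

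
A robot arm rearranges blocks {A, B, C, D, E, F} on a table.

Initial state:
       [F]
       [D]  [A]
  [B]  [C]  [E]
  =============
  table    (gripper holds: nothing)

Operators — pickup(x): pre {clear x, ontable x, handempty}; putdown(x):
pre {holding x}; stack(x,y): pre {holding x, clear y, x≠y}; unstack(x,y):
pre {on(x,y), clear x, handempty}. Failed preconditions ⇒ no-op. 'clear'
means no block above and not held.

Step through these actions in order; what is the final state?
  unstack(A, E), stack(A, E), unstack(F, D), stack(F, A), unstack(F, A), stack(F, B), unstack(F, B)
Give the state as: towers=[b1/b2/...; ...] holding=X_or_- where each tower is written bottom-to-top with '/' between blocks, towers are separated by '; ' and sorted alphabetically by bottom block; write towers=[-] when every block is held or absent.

towers=[B; C/D; E/A] holding=F

step 1 (unstack(A, E)): towers=[B; C/D/F; E] holding=A
step 2 (stack(A, E)): towers=[B; C/D/F; E/A] holding=-
step 3 (unstack(F, D)): towers=[B; C/D; E/A] holding=F
step 4 (stack(F, A)): towers=[B; C/D; E/A/F] holding=-
step 5 (unstack(F, A)): towers=[B; C/D; E/A] holding=F
step 6 (stack(F, B)): towers=[B/F; C/D; E/A] holding=-
step 7 (unstack(F, B)): towers=[B; C/D; E/A] holding=F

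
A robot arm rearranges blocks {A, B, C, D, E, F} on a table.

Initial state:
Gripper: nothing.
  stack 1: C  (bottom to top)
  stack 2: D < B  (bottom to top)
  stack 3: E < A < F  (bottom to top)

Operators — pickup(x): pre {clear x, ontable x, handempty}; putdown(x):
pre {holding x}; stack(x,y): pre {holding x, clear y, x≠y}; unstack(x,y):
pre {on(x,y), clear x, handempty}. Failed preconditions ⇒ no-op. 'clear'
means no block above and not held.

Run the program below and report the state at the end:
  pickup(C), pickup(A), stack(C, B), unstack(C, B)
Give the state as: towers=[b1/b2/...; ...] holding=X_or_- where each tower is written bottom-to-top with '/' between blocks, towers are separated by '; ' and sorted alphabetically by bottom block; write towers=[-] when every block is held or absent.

step 1 (pickup(C)): towers=[D/B; E/A/F] holding=C
step 2 (pickup(A)) [no-op]: towers=[D/B; E/A/F] holding=C
step 3 (stack(C, B)): towers=[D/B/C; E/A/F] holding=-
step 4 (unstack(C, B)): towers=[D/B; E/A/F] holding=C

towers=[D/B; E/A/F] holding=C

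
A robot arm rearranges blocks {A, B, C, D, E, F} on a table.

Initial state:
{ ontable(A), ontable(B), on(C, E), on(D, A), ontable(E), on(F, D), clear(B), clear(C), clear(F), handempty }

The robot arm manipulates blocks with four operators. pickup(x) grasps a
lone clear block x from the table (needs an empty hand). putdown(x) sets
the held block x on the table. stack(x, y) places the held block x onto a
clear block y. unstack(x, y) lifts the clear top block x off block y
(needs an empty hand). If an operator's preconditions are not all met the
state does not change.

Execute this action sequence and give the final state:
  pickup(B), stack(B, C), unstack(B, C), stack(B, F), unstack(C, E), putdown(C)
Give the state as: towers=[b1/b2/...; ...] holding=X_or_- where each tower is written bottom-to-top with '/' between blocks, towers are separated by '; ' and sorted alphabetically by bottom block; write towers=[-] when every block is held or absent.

step 1 (pickup(B)): towers=[A/D/F; E/C] holding=B
step 2 (stack(B, C)): towers=[A/D/F; E/C/B] holding=-
step 3 (unstack(B, C)): towers=[A/D/F; E/C] holding=B
step 4 (stack(B, F)): towers=[A/D/F/B; E/C] holding=-
step 5 (unstack(C, E)): towers=[A/D/F/B; E] holding=C
step 6 (putdown(C)): towers=[A/D/F/B; C; E] holding=-

towers=[A/D/F/B; C; E] holding=-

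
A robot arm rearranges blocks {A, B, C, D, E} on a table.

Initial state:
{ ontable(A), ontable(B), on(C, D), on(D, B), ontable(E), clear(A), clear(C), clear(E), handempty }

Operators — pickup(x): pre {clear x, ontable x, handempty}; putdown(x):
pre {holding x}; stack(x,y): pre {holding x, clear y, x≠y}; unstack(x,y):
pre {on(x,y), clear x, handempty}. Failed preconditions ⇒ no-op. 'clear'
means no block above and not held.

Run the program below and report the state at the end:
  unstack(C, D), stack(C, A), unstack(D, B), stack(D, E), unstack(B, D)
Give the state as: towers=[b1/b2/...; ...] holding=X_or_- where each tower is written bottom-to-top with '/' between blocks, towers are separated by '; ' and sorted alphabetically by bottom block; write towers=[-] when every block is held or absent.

towers=[A/C; B; E/D] holding=-

step 1 (unstack(C, D)): towers=[A; B/D; E] holding=C
step 2 (stack(C, A)): towers=[A/C; B/D; E] holding=-
step 3 (unstack(D, B)): towers=[A/C; B; E] holding=D
step 4 (stack(D, E)): towers=[A/C; B; E/D] holding=-
step 5 (unstack(B, D)) [no-op]: towers=[A/C; B; E/D] holding=-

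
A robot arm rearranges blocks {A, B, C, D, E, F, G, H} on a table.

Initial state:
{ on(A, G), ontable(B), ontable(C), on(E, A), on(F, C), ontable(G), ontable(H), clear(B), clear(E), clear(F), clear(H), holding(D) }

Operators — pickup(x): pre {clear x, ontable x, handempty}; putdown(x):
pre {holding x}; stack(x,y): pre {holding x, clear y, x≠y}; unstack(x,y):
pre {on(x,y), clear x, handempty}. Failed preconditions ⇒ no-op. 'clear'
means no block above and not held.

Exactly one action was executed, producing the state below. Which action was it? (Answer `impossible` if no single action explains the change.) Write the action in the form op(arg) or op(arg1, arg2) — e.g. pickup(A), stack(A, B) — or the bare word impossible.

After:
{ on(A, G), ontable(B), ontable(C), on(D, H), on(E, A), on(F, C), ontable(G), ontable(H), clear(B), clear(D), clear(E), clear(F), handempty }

target: towers=[B; C/F; G/A/E; H/D] holding=-
        putdown(D) → towers=[B; C/F; D; G/A/E; H] holding=-
       stack(D, E) → towers=[B; C/F; G/A/E/D; H] holding=-
       stack(D, H) → towers=[B; C/F; G/A/E; H/D] holding=-  ← match
       stack(D, B) → towers=[B/D; C/F; G/A/E; H] holding=-
       stack(D, F) → towers=[B; C/F/D; G/A/E; H] holding=-

stack(D, H)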